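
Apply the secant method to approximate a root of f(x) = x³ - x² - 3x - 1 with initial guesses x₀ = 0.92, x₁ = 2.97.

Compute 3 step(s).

f(x) = x³ - x² - 3x - 1
x₀ = 0.92, x₁ = 2.97

Secant formula: x_{n+1} = x_n - f(x_n)(x_n - x_{n-1})/(f(x_n) - f(x_{n-1}))

Iteration 1:
  f(0.920000) = -3.827712
  f(2.970000) = 7.467173
  x_2 = 2.970000 - 7.467173×(2.970000 - 0.920000)/(7.467173 - (-3.827712))
       = 1.614722
Iteration 2:
  f(2.970000) = 7.467173
  f(1.614722) = -4.241384
  x_3 = 1.614722 - (-4.241384)×(1.614722 - 2.970000)/(-4.241384 - 7.467173)
       = 2.105667
Iteration 3:
  f(1.614722) = -4.241384
  f(2.105667) = -2.414658
  x_4 = 2.105667 - (-2.414658)×(2.105667 - 1.614722)/(-2.414658 - (-4.241384))
       = 2.754622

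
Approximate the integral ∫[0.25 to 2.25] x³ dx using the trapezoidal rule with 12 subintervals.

f(x) = x³
a = 0.25, b = 2.25, n = 12
h = (b - a)/n = 0.166667

Trapezoidal rule: (h/2)[f(x₀) + 2f(x₁) + 2f(x₂) + ... + f(xₙ)]

x_0 = 0.2500, f(x_0) = 0.015625, coefficient = 1
x_1 = 0.4167, f(x_1) = 0.072338, coefficient = 2
x_2 = 0.5833, f(x_2) = 0.198495, coefficient = 2
x_3 = 0.7500, f(x_3) = 0.421875, coefficient = 2
x_4 = 0.9167, f(x_4) = 0.770255, coefficient = 2
x_5 = 1.0833, f(x_5) = 1.271412, coefficient = 2
x_6 = 1.2500, f(x_6) = 1.953125, coefficient = 2
x_7 = 1.4167, f(x_7) = 2.843171, coefficient = 2
x_8 = 1.5833, f(x_8) = 3.969329, coefficient = 2
x_9 = 1.7500, f(x_9) = 5.359375, coefficient = 2
x_10 = 1.9167, f(x_10) = 7.041088, coefficient = 2
x_11 = 2.0833, f(x_11) = 9.042245, coefficient = 2
x_12 = 2.2500, f(x_12) = 11.390625, coefficient = 1

I ≈ (0.166667/2) × 77.291667 = 6.440972
Exact value: 6.406250
Error: 0.034722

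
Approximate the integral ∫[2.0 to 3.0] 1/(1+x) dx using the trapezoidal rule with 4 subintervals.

f(x) = 1/(1+x)
a = 2.0, b = 3.0, n = 4
h = (b - a)/n = 0.250000

Trapezoidal rule: (h/2)[f(x₀) + 2f(x₁) + 2f(x₂) + ... + f(xₙ)]

x_0 = 2.0000, f(x_0) = 0.333333, coefficient = 1
x_1 = 2.2500, f(x_1) = 0.307692, coefficient = 2
x_2 = 2.5000, f(x_2) = 0.285714, coefficient = 2
x_3 = 2.7500, f(x_3) = 0.266667, coefficient = 2
x_4 = 3.0000, f(x_4) = 0.250000, coefficient = 1

I ≈ (0.250000/2) × 2.303480 = 0.287935
Exact value: 0.287682
Error: 0.000253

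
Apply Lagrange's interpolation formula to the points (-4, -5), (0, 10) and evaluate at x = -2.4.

Lagrange interpolation formula:
P(x) = Σ yᵢ × Lᵢ(x)
where Lᵢ(x) = Π_{j≠i} (x - xⱼ)/(xᵢ - xⱼ)

L_0(-2.4) = (-2.4 - 0)/(-4 - 0) = 0.600000
L_1(-2.4) = (-2.4 - (-4))/(0 - (-4)) = 0.400000

P(-2.4) = (-5)×L_0(-2.4) + 10×L_1(-2.4)
P(-2.4) = 1.000000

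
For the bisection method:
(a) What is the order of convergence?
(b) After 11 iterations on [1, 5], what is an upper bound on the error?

(a) Bisection has linear (order 1) convergence; the error is halved each step.

(b) Error bound = (b-a)/2^n = (5 - 1)/2^{11}
    = 4/2^{11}

(a) 1 (linear); (b) error ≤ 1.95e-03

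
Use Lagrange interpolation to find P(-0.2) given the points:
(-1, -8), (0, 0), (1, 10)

Lagrange interpolation formula:
P(x) = Σ yᵢ × Lᵢ(x)
where Lᵢ(x) = Π_{j≠i} (x - xⱼ)/(xᵢ - xⱼ)

L_0(-0.2) = (-0.2 - 0)/(-1 - 0) × (-0.2 - 1)/(-1 - 1) = 0.120000
L_1(-0.2) = (-0.2 - (-1))/(0 - (-1)) × (-0.2 - 1)/(0 - 1) = 0.960000
L_2(-0.2) = (-0.2 - (-1))/(1 - (-1)) × (-0.2 - 0)/(1 - 0) = -0.080000

P(-0.2) = (-8)×L_0(-0.2) + 0×L_1(-0.2) + 10×L_2(-0.2)
P(-0.2) = -1.760000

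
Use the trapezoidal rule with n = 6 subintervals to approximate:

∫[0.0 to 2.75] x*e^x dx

f(x) = x*e^x
a = 0.0, b = 2.75, n = 6
h = (b - a)/n = 0.458333

Trapezoidal rule: (h/2)[f(x₀) + 2f(x₁) + 2f(x₂) + ... + f(xₙ)]

x_0 = 0.0000, f(x_0) = 0.000000, coefficient = 1
x_1 = 0.4583, f(x_1) = 0.724825, coefficient = 2
x_2 = 0.9167, f(x_2) = 2.292528, coefficient = 2
x_3 = 1.3750, f(x_3) = 5.438230, coefficient = 2
x_4 = 1.8333, f(x_4) = 11.466952, coefficient = 2
x_5 = 2.2917, f(x_5) = 22.667814, coefficient = 2
x_6 = 2.7500, f(x_6) = 43.017238, coefficient = 1

I ≈ (0.458333/2) × 128.197936 = 29.378694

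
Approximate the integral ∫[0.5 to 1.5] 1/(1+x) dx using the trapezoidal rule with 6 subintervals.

f(x) = 1/(1+x)
a = 0.5, b = 1.5, n = 6
h = (b - a)/n = 0.166667

Trapezoidal rule: (h/2)[f(x₀) + 2f(x₁) + 2f(x₂) + ... + f(xₙ)]

x_0 = 0.5000, f(x_0) = 0.666667, coefficient = 1
x_1 = 0.6667, f(x_1) = 0.600000, coefficient = 2
x_2 = 0.8333, f(x_2) = 0.545455, coefficient = 2
x_3 = 1.0000, f(x_3) = 0.500000, coefficient = 2
x_4 = 1.1667, f(x_4) = 0.461538, coefficient = 2
x_5 = 1.3333, f(x_5) = 0.428571, coefficient = 2
x_6 = 1.5000, f(x_6) = 0.400000, coefficient = 1

I ≈ (0.166667/2) × 6.137796 = 0.511483
Exact value: 0.510826
Error: 0.000657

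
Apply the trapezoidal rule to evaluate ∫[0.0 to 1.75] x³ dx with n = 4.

f(x) = x³
a = 0.0, b = 1.75, n = 4
h = (b - a)/n = 0.437500

Trapezoidal rule: (h/2)[f(x₀) + 2f(x₁) + 2f(x₂) + ... + f(xₙ)]

x_0 = 0.0000, f(x_0) = 0.000000, coefficient = 1
x_1 = 0.4375, f(x_1) = 0.083740, coefficient = 2
x_2 = 0.8750, f(x_2) = 0.669922, coefficient = 2
x_3 = 1.3125, f(x_3) = 2.260986, coefficient = 2
x_4 = 1.7500, f(x_4) = 5.359375, coefficient = 1

I ≈ (0.437500/2) × 11.388672 = 2.491272
Exact value: 2.344727
Error: 0.146545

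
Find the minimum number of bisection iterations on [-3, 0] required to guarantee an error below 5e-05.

We need (b-a)/2^n ≤ 5e-05
(0 - (-3))/2^n ≤ 5e-05
3/2^n ≤ 5e-05
2^n ≥ 60000
n ≥ log₂(60000) = 15.87
n ≥ 16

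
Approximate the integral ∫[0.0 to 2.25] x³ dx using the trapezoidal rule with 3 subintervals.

f(x) = x³
a = 0.0, b = 2.25, n = 3
h = (b - a)/n = 0.750000

Trapezoidal rule: (h/2)[f(x₀) + 2f(x₁) + 2f(x₂) + ... + f(xₙ)]

x_0 = 0.0000, f(x_0) = 0.000000, coefficient = 1
x_1 = 0.7500, f(x_1) = 0.421875, coefficient = 2
x_2 = 1.5000, f(x_2) = 3.375000, coefficient = 2
x_3 = 2.2500, f(x_3) = 11.390625, coefficient = 1

I ≈ (0.750000/2) × 18.984375 = 7.119141
Exact value: 6.407227
Error: 0.711914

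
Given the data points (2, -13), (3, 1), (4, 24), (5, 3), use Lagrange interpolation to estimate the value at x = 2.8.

Lagrange interpolation formula:
P(x) = Σ yᵢ × Lᵢ(x)
where Lᵢ(x) = Π_{j≠i} (x - xⱼ)/(xᵢ - xⱼ)

L_0(2.8) = (2.8 - 3)/(2 - 3) × (2.8 - 4)/(2 - 4) × (2.8 - 5)/(2 - 5) = 0.088000
L_1(2.8) = (2.8 - 2)/(3 - 2) × (2.8 - 4)/(3 - 4) × (2.8 - 5)/(3 - 5) = 1.056000
L_2(2.8) = (2.8 - 2)/(4 - 2) × (2.8 - 3)/(4 - 3) × (2.8 - 5)/(4 - 5) = -0.176000
L_3(2.8) = (2.8 - 2)/(5 - 2) × (2.8 - 3)/(5 - 3) × (2.8 - 4)/(5 - 4) = 0.032000

P(2.8) = (-13)×L_0(2.8) + 1×L_1(2.8) + 24×L_2(2.8) + 3×L_3(2.8)
P(2.8) = -4.216000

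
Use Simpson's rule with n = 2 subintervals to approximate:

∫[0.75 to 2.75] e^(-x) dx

f(x) = e^(-x)
a = 0.75, b = 2.75, n = 2
h = (b - a)/n = 1.000000

Simpson's rule: (h/3)[f(x₀) + 4f(x₁) + 2f(x₂) + ... + f(xₙ)]

x_0 = 0.7500, f(x_0) = 0.472367, coefficient = 1
x_1 = 1.7500, f(x_1) = 0.173774, coefficient = 4
x_2 = 2.7500, f(x_2) = 0.063928, coefficient = 1

I ≈ (1.000000/3) × 1.231390 = 0.410463
Exact value: 0.408439
Error: 0.002025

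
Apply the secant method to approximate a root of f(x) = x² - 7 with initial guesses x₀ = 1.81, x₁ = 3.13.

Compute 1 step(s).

f(x) = x² - 7
x₀ = 1.81, x₁ = 3.13

Secant formula: x_{n+1} = x_n - f(x_n)(x_n - x_{n-1})/(f(x_n) - f(x_{n-1}))

Iteration 1:
  f(1.810000) = -3.723900
  f(3.130000) = 2.796900
  x_2 = 3.130000 - 2.796900×(3.130000 - 1.810000)/(2.796900 - (-3.723900))
       = 2.563826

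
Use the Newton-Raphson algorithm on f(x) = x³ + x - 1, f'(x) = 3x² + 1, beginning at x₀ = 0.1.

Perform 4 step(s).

f(x) = x³ + x - 1
f'(x) = 3x² + 1
x₀ = 0.1

Newton-Raphson formula: x_{n+1} = x_n - f(x_n)/f'(x_n)

Iteration 1:
  f(0.100000) = -0.899000
  f'(0.100000) = 1.030000
  x_1 = 0.100000 - (-0.899000)/1.030000 = 0.972816
Iteration 2:
  f(0.972816) = 0.893459
  f'(0.972816) = 3.839110
  x_2 = 0.972816 - 0.893459/3.839110 = 0.740090
Iteration 3:
  f(0.740090) = 0.145462
  f'(0.740090) = 2.643200
  x_3 = 0.740090 - 0.145462/2.643200 = 0.685058
Iteration 4:
  f(0.685058) = 0.006558
  f'(0.685058) = 2.407911
  x_4 = 0.685058 - 0.006558/2.407911 = 0.682334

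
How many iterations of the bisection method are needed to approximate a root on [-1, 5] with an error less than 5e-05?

We need (b-a)/2^n ≤ 5e-05
(5 - (-1))/2^n ≤ 5e-05
6/2^n ≤ 5e-05
2^n ≥ 120000
n ≥ log₂(120000) = 16.87
n ≥ 17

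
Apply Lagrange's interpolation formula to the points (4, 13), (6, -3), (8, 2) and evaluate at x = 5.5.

Lagrange interpolation formula:
P(x) = Σ yᵢ × Lᵢ(x)
where Lᵢ(x) = Π_{j≠i} (x - xⱼ)/(xᵢ - xⱼ)

L_0(5.5) = (5.5 - 6)/(4 - 6) × (5.5 - 8)/(4 - 8) = 0.156250
L_1(5.5) = (5.5 - 4)/(6 - 4) × (5.5 - 8)/(6 - 8) = 0.937500
L_2(5.5) = (5.5 - 4)/(8 - 4) × (5.5 - 6)/(8 - 6) = -0.093750

P(5.5) = 13×L_0(5.5) + (-3)×L_1(5.5) + 2×L_2(5.5)
P(5.5) = -0.968750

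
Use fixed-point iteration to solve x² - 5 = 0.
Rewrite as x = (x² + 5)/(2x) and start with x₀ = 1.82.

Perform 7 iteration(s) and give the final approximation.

Equation: x² - 5 = 0
Fixed-point form: x = (x² + 5)/(2x)
x₀ = 1.82

x_1 = g(1.820000) = 2.283626
x_2 = g(2.283626) = 2.236563
x_3 = g(2.236563) = 2.236068
x_4 = g(2.236068) = 2.236068
x_5 = g(2.236068) = 2.236068
x_6 = g(2.236068) = 2.236068
x_7 = g(2.236068) = 2.236068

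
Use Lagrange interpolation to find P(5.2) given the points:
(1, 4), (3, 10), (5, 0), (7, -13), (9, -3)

Lagrange interpolation formula:
P(x) = Σ yᵢ × Lᵢ(x)
where Lᵢ(x) = Π_{j≠i} (x - xⱼ)/(xᵢ - xⱼ)

L_0(5.2) = (5.2 - 3)/(1 - 3) × (5.2 - 5)/(1 - 5) × (5.2 - 7)/(1 - 7) × (5.2 - 9)/(1 - 9) = 0.007838
L_1(5.2) = (5.2 - 1)/(3 - 1) × (5.2 - 5)/(3 - 5) × (5.2 - 7)/(3 - 7) × (5.2 - 9)/(3 - 9) = -0.059850
L_2(5.2) = (5.2 - 1)/(5 - 1) × (5.2 - 3)/(5 - 3) × (5.2 - 7)/(5 - 7) × (5.2 - 9)/(5 - 9) = 0.987525
L_3(5.2) = (5.2 - 1)/(7 - 1) × (5.2 - 3)/(7 - 3) × (5.2 - 5)/(7 - 5) × (5.2 - 9)/(7 - 9) = 0.073150
L_4(5.2) = (5.2 - 1)/(9 - 1) × (5.2 - 3)/(9 - 3) × (5.2 - 5)/(9 - 5) × (5.2 - 7)/(9 - 7) = -0.008663

P(5.2) = 4×L_0(5.2) + 10×L_1(5.2) + 0×L_2(5.2) + (-13)×L_3(5.2) + (-3)×L_4(5.2)
P(5.2) = -1.492113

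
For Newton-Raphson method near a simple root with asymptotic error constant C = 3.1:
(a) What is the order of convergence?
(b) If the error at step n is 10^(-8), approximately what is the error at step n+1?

(a) Newton-Raphson has quadratic (order 2) convergence near simple roots.
    This means |e_{n+1}| ≈ C|e_n|².

(b) With |e_n| = 10^(-8) and C = 3.1:
    |e_{n+1}| ≈ 3.1 × (10^(-8))² = 3.1 × 10^(-16)

(a) 2 (quadratic); (b) |e_{n+1}| ≈ 3.100e-16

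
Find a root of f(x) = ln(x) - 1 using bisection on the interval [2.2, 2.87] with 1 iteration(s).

f(x) = ln(x) - 1
Initial interval: [2.2, 2.87]

Iteration 1:
  c_1 = (2.200000 + 2.870000)/2 = 2.535000
  f(c_1) = f(2.535000) = -0.069806
  f(a) × f(c) ≥ 0, new interval: [2.535000, 2.870000]

After 1 iteration(s), the approximation is c_1 = 2.535000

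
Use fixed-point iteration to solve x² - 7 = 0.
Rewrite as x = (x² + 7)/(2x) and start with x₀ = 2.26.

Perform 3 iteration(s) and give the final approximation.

Equation: x² - 7 = 0
Fixed-point form: x = (x² + 7)/(2x)
x₀ = 2.26

x_1 = g(2.260000) = 2.678673
x_2 = g(2.678673) = 2.645954
x_3 = g(2.645954) = 2.645751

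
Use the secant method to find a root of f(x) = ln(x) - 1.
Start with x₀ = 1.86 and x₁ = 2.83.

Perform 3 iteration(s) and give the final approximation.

f(x) = ln(x) - 1
x₀ = 1.86, x₁ = 2.83

Secant formula: x_{n+1} = x_n - f(x_n)(x_n - x_{n-1})/(f(x_n) - f(x_{n-1}))

Iteration 1:
  f(1.860000) = -0.379424
  f(2.830000) = 0.040277
  x_2 = 2.830000 - 0.040277×(2.830000 - 1.860000)/(0.040277 - (-0.379424))
       = 2.736914
Iteration 2:
  f(2.830000) = 0.040277
  f(2.736914) = 0.006831
  x_3 = 2.736914 - 0.006831×(2.736914 - 2.830000)/(0.006831 - 0.040277)
       = 2.717902
Iteration 3:
  f(2.736914) = 0.006831
  f(2.717902) = -0.000140
  x_4 = 2.717902 - (-0.000140)×(2.717902 - 2.736914)/(-0.000140 - 0.006831)
       = 2.718283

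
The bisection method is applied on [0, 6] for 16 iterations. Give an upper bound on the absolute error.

Bisection error bound: |error| ≤ (b-a)/2^n
|error| ≤ (6 - 0)/2^16 = 6/2^16
|error| ≤ 0.0000915527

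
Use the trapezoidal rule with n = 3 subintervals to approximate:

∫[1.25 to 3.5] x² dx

f(x) = x²
a = 1.25, b = 3.5, n = 3
h = (b - a)/n = 0.750000

Trapezoidal rule: (h/2)[f(x₀) + 2f(x₁) + 2f(x₂) + ... + f(xₙ)]

x_0 = 1.2500, f(x_0) = 1.562500, coefficient = 1
x_1 = 2.0000, f(x_1) = 4.000000, coefficient = 2
x_2 = 2.7500, f(x_2) = 7.562500, coefficient = 2
x_3 = 3.5000, f(x_3) = 12.250000, coefficient = 1

I ≈ (0.750000/2) × 36.937500 = 13.851562
Exact value: 13.640625
Error: 0.210938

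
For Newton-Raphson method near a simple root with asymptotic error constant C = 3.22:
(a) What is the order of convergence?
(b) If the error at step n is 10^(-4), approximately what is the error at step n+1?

(a) Newton-Raphson has quadratic (order 2) convergence near simple roots.
    This means |e_{n+1}| ≈ C|e_n|².

(b) With |e_n| = 10^(-4) and C = 3.22:
    |e_{n+1}| ≈ 3.22 × (10^(-4))² = 3.22 × 10^(-8)

(a) 2 (quadratic); (b) |e_{n+1}| ≈ 3.220e-08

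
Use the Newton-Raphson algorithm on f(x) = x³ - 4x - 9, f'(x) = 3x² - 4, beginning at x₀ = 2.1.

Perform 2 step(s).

f(x) = x³ - 4x - 9
f'(x) = 3x² - 4
x₀ = 2.1

Newton-Raphson formula: x_{n+1} = x_n - f(x_n)/f'(x_n)

Iteration 1:
  f(2.100000) = -8.139000
  f'(2.100000) = 9.230000
  x_1 = 2.100000 - (-8.139000)/9.230000 = 2.981798
Iteration 2:
  f(2.981798) = 5.584341
  f'(2.981798) = 22.673367
  x_2 = 2.981798 - 5.584341/22.673367 = 2.735503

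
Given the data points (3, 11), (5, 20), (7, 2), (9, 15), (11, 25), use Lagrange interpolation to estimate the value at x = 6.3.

Lagrange interpolation formula:
P(x) = Σ yᵢ × Lᵢ(x)
where Lᵢ(x) = Π_{j≠i} (x - xⱼ)/(xᵢ - xⱼ)

L_0(6.3) = (6.3 - 5)/(3 - 5) × (6.3 - 7)/(3 - 7) × (6.3 - 9)/(3 - 9) × (6.3 - 11)/(3 - 11) = -0.030073
L_1(6.3) = (6.3 - 3)/(5 - 3) × (6.3 - 7)/(5 - 7) × (6.3 - 9)/(5 - 9) × (6.3 - 11)/(5 - 11) = 0.305353
L_2(6.3) = (6.3 - 3)/(7 - 3) × (6.3 - 5)/(7 - 5) × (6.3 - 9)/(7 - 9) × (6.3 - 11)/(7 - 11) = 0.850627
L_3(6.3) = (6.3 - 3)/(9 - 3) × (6.3 - 5)/(9 - 5) × (6.3 - 7)/(9 - 7) × (6.3 - 11)/(9 - 11) = -0.147022
L_4(6.3) = (6.3 - 3)/(11 - 3) × (6.3 - 5)/(11 - 5) × (6.3 - 7)/(11 - 7) × (6.3 - 9)/(11 - 9) = 0.021115

P(6.3) = 11×L_0(6.3) + 20×L_1(6.3) + 2×L_2(6.3) + 15×L_3(6.3) + 25×L_4(6.3)
P(6.3) = 5.800059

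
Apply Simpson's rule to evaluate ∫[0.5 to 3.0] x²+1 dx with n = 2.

f(x) = x²+1
a = 0.5, b = 3.0, n = 2
h = (b - a)/n = 1.250000

Simpson's rule: (h/3)[f(x₀) + 4f(x₁) + 2f(x₂) + ... + f(xₙ)]

x_0 = 0.5000, f(x_0) = 1.250000, coefficient = 1
x_1 = 1.7500, f(x_1) = 4.062500, coefficient = 4
x_2 = 3.0000, f(x_2) = 10.000000, coefficient = 1

I ≈ (1.250000/3) × 27.500000 = 11.458333
Exact value: 11.458333
Error: 0.000000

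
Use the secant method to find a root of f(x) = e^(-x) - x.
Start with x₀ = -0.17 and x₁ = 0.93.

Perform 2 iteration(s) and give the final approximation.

f(x) = e^(-x) - x
x₀ = -0.17, x₁ = 0.93

Secant formula: x_{n+1} = x_n - f(x_n)(x_n - x_{n-1})/(f(x_n) - f(x_{n-1}))

Iteration 1:
  f(-0.170000) = 1.355305
  f(0.930000) = -0.535446
  x_2 = 0.930000 - (-0.535446)×(0.930000 - (-0.170000))/(-0.535446 - 1.355305)
       = 0.618488
Iteration 2:
  f(0.930000) = -0.535446
  f(0.618488) = -0.079730
  x_3 = 0.618488 - (-0.079730)×(0.618488 - 0.930000)/(-0.079730 - (-0.535446))
       = 0.563988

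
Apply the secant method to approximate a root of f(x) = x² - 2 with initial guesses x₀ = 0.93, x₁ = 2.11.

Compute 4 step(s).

f(x) = x² - 2
x₀ = 0.93, x₁ = 2.11

Secant formula: x_{n+1} = x_n - f(x_n)(x_n - x_{n-1})/(f(x_n) - f(x_{n-1}))

Iteration 1:
  f(0.930000) = -1.135100
  f(2.110000) = 2.452100
  x_2 = 2.110000 - 2.452100×(2.110000 - 0.930000)/(2.452100 - (-1.135100))
       = 1.303388
Iteration 2:
  f(2.110000) = 2.452100
  f(1.303388) = -0.301179
  x_3 = 1.303388 - (-0.301179)×(1.303388 - 2.110000)/(-0.301179 - 2.452100)
       = 1.391623
Iteration 3:
  f(1.303388) = -0.301179
  f(1.391623) = -0.063386
  x_4 = 1.391623 - (-0.063386)×(1.391623 - 1.303388)/(-0.063386 - (-0.301179))
       = 1.415143
Iteration 4:
  f(1.391623) = -0.063386
  f(1.415143) = 0.002628
  x_5 = 1.415143 - 0.002628×(1.415143 - 1.391623)/(0.002628 - (-0.063386))
       = 1.414206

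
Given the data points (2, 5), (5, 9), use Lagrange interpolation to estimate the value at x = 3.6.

Lagrange interpolation formula:
P(x) = Σ yᵢ × Lᵢ(x)
where Lᵢ(x) = Π_{j≠i} (x - xⱼ)/(xᵢ - xⱼ)

L_0(3.6) = (3.6 - 5)/(2 - 5) = 0.466667
L_1(3.6) = (3.6 - 2)/(5 - 2) = 0.533333

P(3.6) = 5×L_0(3.6) + 9×L_1(3.6)
P(3.6) = 7.133333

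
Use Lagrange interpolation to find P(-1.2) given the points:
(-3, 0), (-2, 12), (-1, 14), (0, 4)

Lagrange interpolation formula:
P(x) = Σ yᵢ × Lᵢ(x)
where Lᵢ(x) = Π_{j≠i} (x - xⱼ)/(xᵢ - xⱼ)

L_0(-1.2) = (-1.2 - (-2))/(-3 - (-2)) × (-1.2 - (-1))/(-3 - (-1)) × (-1.2 - 0)/(-3 - 0) = -0.032000
L_1(-1.2) = (-1.2 - (-3))/(-2 - (-3)) × (-1.2 - (-1))/(-2 - (-1)) × (-1.2 - 0)/(-2 - 0) = 0.216000
L_2(-1.2) = (-1.2 - (-3))/(-1 - (-3)) × (-1.2 - (-2))/(-1 - (-2)) × (-1.2 - 0)/(-1 - 0) = 0.864000
L_3(-1.2) = (-1.2 - (-3))/(0 - (-3)) × (-1.2 - (-2))/(0 - (-2)) × (-1.2 - (-1))/(0 - (-1)) = -0.048000

P(-1.2) = 0×L_0(-1.2) + 12×L_1(-1.2) + 14×L_2(-1.2) + 4×L_3(-1.2)
P(-1.2) = 14.496000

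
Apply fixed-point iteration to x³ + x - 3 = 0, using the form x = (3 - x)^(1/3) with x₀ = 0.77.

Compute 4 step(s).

Equation: x³ + x - 3 = 0
Fixed-point form: x = (3 - x)^(1/3)
x₀ = 0.77

x_1 = g(0.770000) = 1.306477
x_2 = g(1.306477) = 1.191966
x_3 = g(1.191966) = 1.218248
x_4 = g(1.218248) = 1.212316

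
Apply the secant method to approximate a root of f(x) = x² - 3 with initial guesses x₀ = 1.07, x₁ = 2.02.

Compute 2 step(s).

f(x) = x² - 3
x₀ = 1.07, x₁ = 2.02

Secant formula: x_{n+1} = x_n - f(x_n)(x_n - x_{n-1})/(f(x_n) - f(x_{n-1}))

Iteration 1:
  f(1.070000) = -1.855100
  f(2.020000) = 1.080400
  x_2 = 2.020000 - 1.080400×(2.020000 - 1.070000)/(1.080400 - (-1.855100))
       = 1.670356
Iteration 2:
  f(2.020000) = 1.080400
  f(1.670356) = -0.209911
  x_3 = 1.670356 - (-0.209911)×(1.670356 - 2.020000)/(-0.209911 - 1.080400)
       = 1.727237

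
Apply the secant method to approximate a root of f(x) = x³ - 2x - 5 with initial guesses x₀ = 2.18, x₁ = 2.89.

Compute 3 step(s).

f(x) = x³ - 2x - 5
x₀ = 2.18, x₁ = 2.89

Secant formula: x_{n+1} = x_n - f(x_n)(x_n - x_{n-1})/(f(x_n) - f(x_{n-1}))

Iteration 1:
  f(2.180000) = 1.000232
  f(2.890000) = 13.357569
  x_2 = 2.890000 - 13.357569×(2.890000 - 2.180000)/(13.357569 - 1.000232)
       = 2.122531
Iteration 2:
  f(2.890000) = 13.357569
  f(2.122531) = 0.317232
  x_3 = 2.122531 - 0.317232×(2.122531 - 2.890000)/(0.317232 - 13.357569)
       = 2.103861
Iteration 3:
  f(2.122531) = 0.317232
  f(2.103861) = 0.104450
  x_4 = 2.103861 - 0.104450×(2.103861 - 2.122531)/(0.104450 - 0.317232)
       = 2.094696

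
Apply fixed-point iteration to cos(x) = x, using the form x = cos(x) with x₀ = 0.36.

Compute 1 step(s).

Equation: cos(x) = x
Fixed-point form: x = cos(x)
x₀ = 0.36

x_1 = g(0.360000) = 0.935897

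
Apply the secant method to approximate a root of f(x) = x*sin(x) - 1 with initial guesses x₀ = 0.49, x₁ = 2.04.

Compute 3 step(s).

f(x) = x*sin(x) - 1
x₀ = 0.49, x₁ = 2.04

Secant formula: x_{n+1} = x_n - f(x_n)(x_n - x_{n-1})/(f(x_n) - f(x_{n-1}))

Iteration 1:
  f(0.490000) = -0.769393
  f(2.040000) = 0.819534
  x_2 = 2.040000 - 0.819534×(2.040000 - 0.490000)/(0.819534 - (-0.769393))
       = 1.240544
Iteration 2:
  f(2.040000) = 0.819534
  f(1.240544) = 0.173505
  x_3 = 1.240544 - 0.173505×(1.240544 - 2.040000)/(0.173505 - 0.819534)
       = 1.025832
Iteration 3:
  f(1.240544) = 0.173505
  f(1.025832) = -0.122764
  x_4 = 1.025832 - (-0.122764)×(1.025832 - 1.240544)/(-0.122764 - 0.173505)
       = 1.114801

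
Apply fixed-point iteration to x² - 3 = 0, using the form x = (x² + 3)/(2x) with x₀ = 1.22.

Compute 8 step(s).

Equation: x² - 3 = 0
Fixed-point form: x = (x² + 3)/(2x)
x₀ = 1.22

x_1 = g(1.220000) = 1.839508
x_2 = g(1.839508) = 1.735189
x_3 = g(1.735189) = 1.732054
x_4 = g(1.732054) = 1.732051
x_5 = g(1.732051) = 1.732051
x_6 = g(1.732051) = 1.732051
x_7 = g(1.732051) = 1.732051
x_8 = g(1.732051) = 1.732051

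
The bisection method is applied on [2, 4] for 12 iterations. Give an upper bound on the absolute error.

Bisection error bound: |error| ≤ (b-a)/2^n
|error| ≤ (4 - 2)/2^12 = 2/2^12
|error| ≤ 0.0004882812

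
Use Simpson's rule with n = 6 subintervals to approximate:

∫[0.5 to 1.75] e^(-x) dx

f(x) = e^(-x)
a = 0.5, b = 1.75, n = 6
h = (b - a)/n = 0.208333

Simpson's rule: (h/3)[f(x₀) + 4f(x₁) + 2f(x₂) + ... + f(xₙ)]

x_0 = 0.5000, f(x_0) = 0.606531, coefficient = 1
x_1 = 0.7083, f(x_1) = 0.492464, coefficient = 4
x_2 = 0.9167, f(x_2) = 0.399850, coefficient = 2
x_3 = 1.1250, f(x_3) = 0.324652, coefficient = 4
x_4 = 1.3333, f(x_4) = 0.263597, coefficient = 2
x_5 = 1.5417, f(x_5) = 0.214024, coefficient = 4
x_6 = 1.7500, f(x_6) = 0.173774, coefficient = 1

I ≈ (0.208333/3) × 6.231762 = 0.432761
Exact value: 0.432757
Error: 0.000005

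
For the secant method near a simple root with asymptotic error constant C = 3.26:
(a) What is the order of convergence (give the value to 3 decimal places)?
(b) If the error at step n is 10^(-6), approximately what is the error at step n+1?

(a) Secant method has superlinear convergence with order φ = (1+√5)/2 ≈ 1.618.
    This means |e_{n+1}| ≈ C|e_n|^1.618.

(b) With |e_n| = 10^(-6) and C = 3.26:
    |e_{n+1}| ≈ 3.26 × (10^(-6))^1.618 = 3.26 × 10^(-9.71)

(a) ≈ 1.618 (golden ratio); (b) |e_{n+1}| ≈ 6.383e-10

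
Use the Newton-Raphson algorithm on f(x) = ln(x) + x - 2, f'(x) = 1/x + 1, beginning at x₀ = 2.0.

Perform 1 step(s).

f(x) = ln(x) + x - 2
f'(x) = 1/x + 1
x₀ = 2.0

Newton-Raphson formula: x_{n+1} = x_n - f(x_n)/f'(x_n)

Iteration 1:
  f(2.000000) = 0.693147
  f'(2.000000) = 1.500000
  x_1 = 2.000000 - 0.693147/1.500000 = 1.537902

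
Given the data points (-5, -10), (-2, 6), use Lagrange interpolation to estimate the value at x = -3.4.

Lagrange interpolation formula:
P(x) = Σ yᵢ × Lᵢ(x)
where Lᵢ(x) = Π_{j≠i} (x - xⱼ)/(xᵢ - xⱼ)

L_0(-3.4) = (-3.4 - (-2))/(-5 - (-2)) = 0.466667
L_1(-3.4) = (-3.4 - (-5))/(-2 - (-5)) = 0.533333

P(-3.4) = (-10)×L_0(-3.4) + 6×L_1(-3.4)
P(-3.4) = -1.466667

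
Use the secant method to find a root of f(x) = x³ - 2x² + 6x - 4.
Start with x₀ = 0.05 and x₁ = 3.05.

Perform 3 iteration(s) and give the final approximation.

f(x) = x³ - 2x² + 6x - 4
x₀ = 0.05, x₁ = 3.05

Secant formula: x_{n+1} = x_n - f(x_n)(x_n - x_{n-1})/(f(x_n) - f(x_{n-1}))

Iteration 1:
  f(0.050000) = -3.704875
  f(3.050000) = 24.067625
  x_2 = 3.050000 - 24.067625×(3.050000 - 0.050000)/(24.067625 - (-3.704875))
       = 0.450203
Iteration 2:
  f(3.050000) = 24.067625
  f(0.450203) = -1.612901
  x_3 = 0.450203 - (-1.612901)×(0.450203 - 3.050000)/(-1.612901 - 24.067625)
       = 0.613486
Iteration 3:
  f(0.450203) = -1.612901
  f(0.613486) = -0.840917
  x_4 = 0.613486 - (-0.840917)×(0.613486 - 0.450203)/(-0.840917 - (-1.612901))
       = 0.791351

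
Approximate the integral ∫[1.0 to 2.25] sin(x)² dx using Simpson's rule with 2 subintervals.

f(x) = sin(x)²
a = 1.0, b = 2.25, n = 2
h = (b - a)/n = 0.625000

Simpson's rule: (h/3)[f(x₀) + 4f(x₁) + 2f(x₂) + ... + f(xₙ)]

x_0 = 1.0000, f(x_0) = 0.708073, coefficient = 1
x_1 = 1.6250, f(x_1) = 0.997065, coefficient = 4
x_2 = 2.2500, f(x_2) = 0.605398, coefficient = 1

I ≈ (0.625000/3) × 5.301731 = 1.104527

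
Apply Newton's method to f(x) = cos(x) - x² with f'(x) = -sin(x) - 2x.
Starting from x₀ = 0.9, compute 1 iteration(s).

f(x) = cos(x) - x²
f'(x) = -sin(x) - 2x
x₀ = 0.9

Newton-Raphson formula: x_{n+1} = x_n - f(x_n)/f'(x_n)

Iteration 1:
  f(0.900000) = -0.188390
  f'(0.900000) = -2.583327
  x_1 = 0.900000 - (-0.188390)/(-2.583327) = 0.827075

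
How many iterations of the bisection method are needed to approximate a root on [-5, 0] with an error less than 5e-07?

We need (b-a)/2^n ≤ 5e-07
(0 - (-5))/2^n ≤ 5e-07
5/2^n ≤ 5e-07
2^n ≥ 10000000
n ≥ log₂(10000000) = 23.25
n ≥ 24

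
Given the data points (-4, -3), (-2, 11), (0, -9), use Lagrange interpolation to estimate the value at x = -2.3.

Lagrange interpolation formula:
P(x) = Σ yᵢ × Lᵢ(x)
where Lᵢ(x) = Π_{j≠i} (x - xⱼ)/(xᵢ - xⱼ)

L_0(-2.3) = (-2.3 - (-2))/(-4 - (-2)) × (-2.3 - 0)/(-4 - 0) = 0.086250
L_1(-2.3) = (-2.3 - (-4))/(-2 - (-4)) × (-2.3 - 0)/(-2 - 0) = 0.977500
L_2(-2.3) = (-2.3 - (-4))/(0 - (-4)) × (-2.3 - (-2))/(0 - (-2)) = -0.063750

P(-2.3) = (-3)×L_0(-2.3) + 11×L_1(-2.3) + (-9)×L_2(-2.3)
P(-2.3) = 11.067500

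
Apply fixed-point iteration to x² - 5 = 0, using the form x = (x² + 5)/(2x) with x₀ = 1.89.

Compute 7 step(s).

Equation: x² - 5 = 0
Fixed-point form: x = (x² + 5)/(2x)
x₀ = 1.89

x_1 = g(1.890000) = 2.267751
x_2 = g(2.267751) = 2.236289
x_3 = g(2.236289) = 2.236068
x_4 = g(2.236068) = 2.236068
x_5 = g(2.236068) = 2.236068
x_6 = g(2.236068) = 2.236068
x_7 = g(2.236068) = 2.236068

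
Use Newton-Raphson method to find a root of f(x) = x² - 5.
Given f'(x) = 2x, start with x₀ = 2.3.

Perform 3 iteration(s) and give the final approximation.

f(x) = x² - 5
f'(x) = 2x
x₀ = 2.3

Newton-Raphson formula: x_{n+1} = x_n - f(x_n)/f'(x_n)

Iteration 1:
  f(2.300000) = 0.290000
  f'(2.300000) = 4.600000
  x_1 = 2.300000 - 0.290000/4.600000 = 2.236957
Iteration 2:
  f(2.236957) = 0.003974
  f'(2.236957) = 4.473913
  x_2 = 2.236957 - 0.003974/4.473913 = 2.236068
Iteration 3:
  f(2.236068) = 0.000001
  f'(2.236068) = 4.472136
  x_3 = 2.236068 - 0.000001/4.472136 = 2.236068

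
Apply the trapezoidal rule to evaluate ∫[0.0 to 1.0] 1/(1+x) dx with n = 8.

f(x) = 1/(1+x)
a = 0.0, b = 1.0, n = 8
h = (b - a)/n = 0.125000

Trapezoidal rule: (h/2)[f(x₀) + 2f(x₁) + 2f(x₂) + ... + f(xₙ)]

x_0 = 0.0000, f(x_0) = 1.000000, coefficient = 1
x_1 = 0.1250, f(x_1) = 0.888889, coefficient = 2
x_2 = 0.2500, f(x_2) = 0.800000, coefficient = 2
x_3 = 0.3750, f(x_3) = 0.727273, coefficient = 2
x_4 = 0.5000, f(x_4) = 0.666667, coefficient = 2
x_5 = 0.6250, f(x_5) = 0.615385, coefficient = 2
x_6 = 0.7500, f(x_6) = 0.571429, coefficient = 2
x_7 = 0.8750, f(x_7) = 0.533333, coefficient = 2
x_8 = 1.0000, f(x_8) = 0.500000, coefficient = 1

I ≈ (0.125000/2) × 11.105950 = 0.694122
Exact value: 0.693147
Error: 0.000975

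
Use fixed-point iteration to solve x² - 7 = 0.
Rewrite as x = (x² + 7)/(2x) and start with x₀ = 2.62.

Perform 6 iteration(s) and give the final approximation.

Equation: x² - 7 = 0
Fixed-point form: x = (x² + 7)/(2x)
x₀ = 2.62

x_1 = g(2.620000) = 2.645878
x_2 = g(2.645878) = 2.645751
x_3 = g(2.645751) = 2.645751
x_4 = g(2.645751) = 2.645751
x_5 = g(2.645751) = 2.645751
x_6 = g(2.645751) = 2.645751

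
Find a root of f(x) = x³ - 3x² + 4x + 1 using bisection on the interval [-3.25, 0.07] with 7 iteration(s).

f(x) = x³ - 3x² + 4x + 1
Initial interval: [-3.25, 0.07]

Iteration 1:
  c_1 = (-3.250000 + 0.070000)/2 = -1.590000
  f(c_1) = f(-1.590000) = -16.963979
  f(a) × f(c) ≥ 0, new interval: [-1.590000, 0.070000]
Iteration 2:
  c_2 = (-1.590000 + 0.070000)/2 = -0.760000
  f(c_2) = f(-0.760000) = -4.211776
  f(a) × f(c) ≥ 0, new interval: [-0.760000, 0.070000]
Iteration 3:
  c_3 = (-0.760000 + 0.070000)/2 = -0.345000
  f(c_3) = f(-0.345000) = -0.778139
  f(a) × f(c) ≥ 0, new interval: [-0.345000, 0.070000]
Iteration 4:
  c_4 = (-0.345000 + 0.070000)/2 = -0.137500
  f(c_4) = f(-0.137500) = 0.390682
  f(a) × f(c) < 0, new interval: [-0.345000, -0.137500]
Iteration 5:
  c_5 = (-0.345000 + (-0.137500))/2 = -0.241250
  f(c_5) = f(-0.241250) = -0.153646
  f(a) × f(c) ≥ 0, new interval: [-0.241250, -0.137500]
Iteration 6:
  c_6 = (-0.241250 + (-0.137500))/2 = -0.189375
  f(c_6) = f(-0.189375) = 0.128120
  f(a) × f(c) < 0, new interval: [-0.241250, -0.189375]
Iteration 7:
  c_7 = (-0.241250 + (-0.189375))/2 = -0.215312
  f(c_7) = f(-0.215312) = -0.010310
  f(a) × f(c) ≥ 0, new interval: [-0.215312, -0.189375]

After 7 iteration(s), the approximation is c_7 = -0.215312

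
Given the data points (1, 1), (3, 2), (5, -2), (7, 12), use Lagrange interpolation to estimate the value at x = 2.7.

Lagrange interpolation formula:
P(x) = Σ yᵢ × Lᵢ(x)
where Lᵢ(x) = Π_{j≠i} (x - xⱼ)/(xᵢ - xⱼ)

L_0(2.7) = (2.7 - 3)/(1 - 3) × (2.7 - 5)/(1 - 5) × (2.7 - 7)/(1 - 7) = 0.061812
L_1(2.7) = (2.7 - 1)/(3 - 1) × (2.7 - 5)/(3 - 5) × (2.7 - 7)/(3 - 7) = 1.050812
L_2(2.7) = (2.7 - 1)/(5 - 1) × (2.7 - 3)/(5 - 3) × (2.7 - 7)/(5 - 7) = -0.137062
L_3(2.7) = (2.7 - 1)/(7 - 1) × (2.7 - 3)/(7 - 3) × (2.7 - 5)/(7 - 5) = 0.024437

P(2.7) = 1×L_0(2.7) + 2×L_1(2.7) + (-2)×L_2(2.7) + 12×L_3(2.7)
P(2.7) = 2.730812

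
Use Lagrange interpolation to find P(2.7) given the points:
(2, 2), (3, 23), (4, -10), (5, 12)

Lagrange interpolation formula:
P(x) = Σ yᵢ × Lᵢ(x)
where Lᵢ(x) = Π_{j≠i} (x - xⱼ)/(xᵢ - xⱼ)

L_0(2.7) = (2.7 - 3)/(2 - 3) × (2.7 - 4)/(2 - 4) × (2.7 - 5)/(2 - 5) = 0.149500
L_1(2.7) = (2.7 - 2)/(3 - 2) × (2.7 - 4)/(3 - 4) × (2.7 - 5)/(3 - 5) = 1.046500
L_2(2.7) = (2.7 - 2)/(4 - 2) × (2.7 - 3)/(4 - 3) × (2.7 - 5)/(4 - 5) = -0.241500
L_3(2.7) = (2.7 - 2)/(5 - 2) × (2.7 - 3)/(5 - 3) × (2.7 - 4)/(5 - 4) = 0.045500

P(2.7) = 2×L_0(2.7) + 23×L_1(2.7) + (-10)×L_2(2.7) + 12×L_3(2.7)
P(2.7) = 27.329500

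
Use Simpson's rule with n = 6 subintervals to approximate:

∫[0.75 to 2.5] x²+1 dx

f(x) = x²+1
a = 0.75, b = 2.5, n = 6
h = (b - a)/n = 0.291667

Simpson's rule: (h/3)[f(x₀) + 4f(x₁) + 2f(x₂) + ... + f(xₙ)]

x_0 = 0.7500, f(x_0) = 1.562500, coefficient = 1
x_1 = 1.0417, f(x_1) = 2.085069, coefficient = 4
x_2 = 1.3333, f(x_2) = 2.777778, coefficient = 2
x_3 = 1.6250, f(x_3) = 3.640625, coefficient = 4
x_4 = 1.9167, f(x_4) = 4.673611, coefficient = 2
x_5 = 2.2083, f(x_5) = 5.876736, coefficient = 4
x_6 = 2.5000, f(x_6) = 7.250000, coefficient = 1

I ≈ (0.291667/3) × 70.125000 = 6.817708
Exact value: 6.817708
Error: 0.000000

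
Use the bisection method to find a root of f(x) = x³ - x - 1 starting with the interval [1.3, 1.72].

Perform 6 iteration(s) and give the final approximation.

f(x) = x³ - x - 1
Initial interval: [1.3, 1.72]

Iteration 1:
  c_1 = (1.300000 + 1.720000)/2 = 1.510000
  f(c_1) = f(1.510000) = 0.932951
  f(a) × f(c) < 0, new interval: [1.300000, 1.510000]
Iteration 2:
  c_2 = (1.300000 + 1.510000)/2 = 1.405000
  f(c_2) = f(1.405000) = 0.368505
  f(a) × f(c) < 0, new interval: [1.300000, 1.405000]
Iteration 3:
  c_3 = (1.300000 + 1.405000)/2 = 1.352500
  f(c_3) = f(1.352500) = 0.121569
  f(a) × f(c) < 0, new interval: [1.300000, 1.352500]
Iteration 4:
  c_4 = (1.300000 + 1.352500)/2 = 1.326250
  f(c_4) = f(1.326250) = 0.006543
  f(a) × f(c) < 0, new interval: [1.300000, 1.326250]
Iteration 5:
  c_5 = (1.300000 + 1.326250)/2 = 1.313125
  f(c_5) = f(1.313125) = -0.048907
  f(a) × f(c) ≥ 0, new interval: [1.313125, 1.326250]
Iteration 6:
  c_6 = (1.313125 + 1.326250)/2 = 1.319687
  f(c_6) = f(1.319687) = -0.021353
  f(a) × f(c) ≥ 0, new interval: [1.319687, 1.326250]

After 6 iteration(s), the approximation is c_6 = 1.319687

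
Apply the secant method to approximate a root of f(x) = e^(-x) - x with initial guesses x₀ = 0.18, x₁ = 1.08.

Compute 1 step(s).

f(x) = e^(-x) - x
x₀ = 0.18, x₁ = 1.08

Secant formula: x_{n+1} = x_n - f(x_n)(x_n - x_{n-1})/(f(x_n) - f(x_{n-1}))

Iteration 1:
  f(0.180000) = 0.655270
  f(1.080000) = -0.740404
  x_2 = 1.080000 - (-0.740404)×(1.080000 - 0.180000)/(-0.740404 - 0.655270)
       = 0.602551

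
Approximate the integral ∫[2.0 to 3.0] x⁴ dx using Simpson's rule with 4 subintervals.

f(x) = x⁴
a = 2.0, b = 3.0, n = 4
h = (b - a)/n = 0.250000

Simpson's rule: (h/3)[f(x₀) + 4f(x₁) + 2f(x₂) + ... + f(xₙ)]

x_0 = 2.0000, f(x_0) = 16.000000, coefficient = 1
x_1 = 2.2500, f(x_1) = 25.628906, coefficient = 4
x_2 = 2.5000, f(x_2) = 39.062500, coefficient = 2
x_3 = 2.7500, f(x_3) = 57.191406, coefficient = 4
x_4 = 3.0000, f(x_4) = 81.000000, coefficient = 1

I ≈ (0.250000/3) × 506.406250 = 42.200521
Exact value: 42.200000
Error: 0.000521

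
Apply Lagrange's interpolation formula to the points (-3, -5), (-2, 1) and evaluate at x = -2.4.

Lagrange interpolation formula:
P(x) = Σ yᵢ × Lᵢ(x)
where Lᵢ(x) = Π_{j≠i} (x - xⱼ)/(xᵢ - xⱼ)

L_0(-2.4) = (-2.4 - (-2))/(-3 - (-2)) = 0.400000
L_1(-2.4) = (-2.4 - (-3))/(-2 - (-3)) = 0.600000

P(-2.4) = (-5)×L_0(-2.4) + 1×L_1(-2.4)
P(-2.4) = -1.400000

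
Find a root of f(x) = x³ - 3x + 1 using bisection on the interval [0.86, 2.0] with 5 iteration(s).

f(x) = x³ - 3x + 1
Initial interval: [0.86, 2.0]

Iteration 1:
  c_1 = (0.860000 + 2.000000)/2 = 1.430000
  f(c_1) = f(1.430000) = -0.365793
  f(a) × f(c) ≥ 0, new interval: [1.430000, 2.000000]
Iteration 2:
  c_2 = (1.430000 + 2.000000)/2 = 1.715000
  f(c_2) = f(1.715000) = 0.899201
  f(a) × f(c) < 0, new interval: [1.430000, 1.715000]
Iteration 3:
  c_3 = (1.430000 + 1.715000)/2 = 1.572500
  f(c_3) = f(1.572500) = 0.170909
  f(a) × f(c) < 0, new interval: [1.430000, 1.572500]
Iteration 4:
  c_4 = (1.430000 + 1.572500)/2 = 1.501250
  f(c_4) = f(1.501250) = -0.120305
  f(a) × f(c) ≥ 0, new interval: [1.501250, 1.572500]
Iteration 5:
  c_5 = (1.501250 + 1.572500)/2 = 1.536875
  f(c_5) = f(1.536875) = 0.019450
  f(a) × f(c) < 0, new interval: [1.501250, 1.536875]

After 5 iteration(s), the approximation is c_5 = 1.536875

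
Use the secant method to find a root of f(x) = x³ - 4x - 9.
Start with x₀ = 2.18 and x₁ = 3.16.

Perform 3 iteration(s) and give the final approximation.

f(x) = x³ - 4x - 9
x₀ = 2.18, x₁ = 3.16

Secant formula: x_{n+1} = x_n - f(x_n)(x_n - x_{n-1})/(f(x_n) - f(x_{n-1}))

Iteration 1:
  f(2.180000) = -7.359768
  f(3.160000) = 9.914496
  x_2 = 3.160000 - 9.914496×(3.160000 - 2.180000)/(9.914496 - (-7.359768))
       = 2.597533
Iteration 2:
  f(3.160000) = 9.914496
  f(2.597533) = -1.864118
  x_3 = 2.597533 - (-1.864118)×(2.597533 - 3.160000)/(-1.864118 - 9.914496)
       = 2.686551
Iteration 3:
  f(2.597533) = -1.864118
  f(2.686551) = -0.355879
  x_4 = 2.686551 - (-0.355879)×(2.686551 - 2.597533)/(-0.355879 - (-1.864118))
       = 2.707555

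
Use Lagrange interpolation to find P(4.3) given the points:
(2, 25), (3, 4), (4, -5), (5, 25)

Lagrange interpolation formula:
P(x) = Σ yᵢ × Lᵢ(x)
where Lᵢ(x) = Π_{j≠i} (x - xⱼ)/(xᵢ - xⱼ)

L_0(4.3) = (4.3 - 3)/(2 - 3) × (4.3 - 4)/(2 - 4) × (4.3 - 5)/(2 - 5) = 0.045500
L_1(4.3) = (4.3 - 2)/(3 - 2) × (4.3 - 4)/(3 - 4) × (4.3 - 5)/(3 - 5) = -0.241500
L_2(4.3) = (4.3 - 2)/(4 - 2) × (4.3 - 3)/(4 - 3) × (4.3 - 5)/(4 - 5) = 1.046500
L_3(4.3) = (4.3 - 2)/(5 - 2) × (4.3 - 3)/(5 - 3) × (4.3 - 4)/(5 - 4) = 0.149500

P(4.3) = 25×L_0(4.3) + 4×L_1(4.3) + (-5)×L_2(4.3) + 25×L_3(4.3)
P(4.3) = -1.323500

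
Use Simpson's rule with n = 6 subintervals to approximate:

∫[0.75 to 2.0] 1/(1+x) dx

f(x) = 1/(1+x)
a = 0.75, b = 2.0, n = 6
h = (b - a)/n = 0.208333

Simpson's rule: (h/3)[f(x₀) + 4f(x₁) + 2f(x₂) + ... + f(xₙ)]

x_0 = 0.7500, f(x_0) = 0.571429, coefficient = 1
x_1 = 0.9583, f(x_1) = 0.510638, coefficient = 4
x_2 = 1.1667, f(x_2) = 0.461538, coefficient = 2
x_3 = 1.3750, f(x_3) = 0.421053, coefficient = 4
x_4 = 1.5833, f(x_4) = 0.387097, coefficient = 2
x_5 = 1.7917, f(x_5) = 0.358209, coefficient = 4
x_6 = 2.0000, f(x_6) = 0.333333, coefficient = 1

I ≈ (0.208333/3) × 7.761632 = 0.539002
Exact value: 0.538997
Error: 0.000006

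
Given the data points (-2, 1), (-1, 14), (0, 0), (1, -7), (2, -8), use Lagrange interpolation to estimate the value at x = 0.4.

Lagrange interpolation formula:
P(x) = Σ yᵢ × Lᵢ(x)
where Lᵢ(x) = Π_{j≠i} (x - xⱼ)/(xᵢ - xⱼ)

L_0(0.4) = (0.4 - (-1))/(-2 - (-1)) × (0.4 - 0)/(-2 - 0) × (0.4 - 1)/(-2 - 1) × (0.4 - 2)/(-2 - 2) = 0.022400
L_1(0.4) = (0.4 - (-2))/(-1 - (-2)) × (0.4 - 0)/(-1 - 0) × (0.4 - 1)/(-1 - 1) × (0.4 - 2)/(-1 - 2) = -0.153600
L_2(0.4) = (0.4 - (-2))/(0 - (-2)) × (0.4 - (-1))/(0 - (-1)) × (0.4 - 1)/(0 - 1) × (0.4 - 2)/(0 - 2) = 0.806400
L_3(0.4) = (0.4 - (-2))/(1 - (-2)) × (0.4 - (-1))/(1 - (-1)) × (0.4 - 0)/(1 - 0) × (0.4 - 2)/(1 - 2) = 0.358400
L_4(0.4) = (0.4 - (-2))/(2 - (-2)) × (0.4 - (-1))/(2 - (-1)) × (0.4 - 0)/(2 - 0) × (0.4 - 1)/(2 - 1) = -0.033600

P(0.4) = 1×L_0(0.4) + 14×L_1(0.4) + 0×L_2(0.4) + (-7)×L_3(0.4) + (-8)×L_4(0.4)
P(0.4) = -4.368000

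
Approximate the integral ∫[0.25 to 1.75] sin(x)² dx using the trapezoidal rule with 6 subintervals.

f(x) = sin(x)²
a = 0.25, b = 1.75, n = 6
h = (b - a)/n = 0.250000

Trapezoidal rule: (h/2)[f(x₀) + 2f(x₁) + 2f(x₂) + ... + f(xₙ)]

x_0 = 0.2500, f(x_0) = 0.061209, coefficient = 1
x_1 = 0.5000, f(x_1) = 0.229849, coefficient = 2
x_2 = 0.7500, f(x_2) = 0.464631, coefficient = 2
x_3 = 1.0000, f(x_3) = 0.708073, coefficient = 2
x_4 = 1.2500, f(x_4) = 0.900572, coefficient = 2
x_5 = 1.5000, f(x_5) = 0.994996, coefficient = 2
x_6 = 1.7500, f(x_6) = 0.968228, coefficient = 1

I ≈ (0.250000/2) × 7.625681 = 0.953210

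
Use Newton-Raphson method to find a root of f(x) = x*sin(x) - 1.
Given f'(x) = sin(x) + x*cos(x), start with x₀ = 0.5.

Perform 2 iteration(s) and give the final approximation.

f(x) = x*sin(x) - 1
f'(x) = sin(x) + x*cos(x)
x₀ = 0.5

Newton-Raphson formula: x_{n+1} = x_n - f(x_n)/f'(x_n)

Iteration 1:
  f(0.500000) = -0.760287
  f'(0.500000) = 0.918217
  x_1 = 0.500000 - (-0.760287)/0.918217 = 1.328004
Iteration 2:
  f(1.328004) = 0.289054
  f'(1.328004) = 1.289941
  x_2 = 1.328004 - 0.289054/1.289941 = 1.103921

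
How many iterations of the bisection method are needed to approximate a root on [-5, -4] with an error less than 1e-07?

We need (b-a)/2^n ≤ 1e-07
(-4 - (-5))/2^n ≤ 1e-07
1/2^n ≤ 1e-07
2^n ≥ 10000000
n ≥ log₂(10000000) = 23.25
n ≥ 24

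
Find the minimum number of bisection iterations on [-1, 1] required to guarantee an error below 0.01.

We need (b-a)/2^n ≤ 0.01
(1 - (-1))/2^n ≤ 0.01
2/2^n ≤ 0.01
2^n ≥ 200
n ≥ log₂(200) = 7.64
n ≥ 8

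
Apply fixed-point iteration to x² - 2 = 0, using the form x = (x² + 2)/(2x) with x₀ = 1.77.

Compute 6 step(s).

Equation: x² - 2 = 0
Fixed-point form: x = (x² + 2)/(2x)
x₀ = 1.77

x_1 = g(1.770000) = 1.449972
x_2 = g(1.449972) = 1.414654
x_3 = g(1.414654) = 1.414214
x_4 = g(1.414214) = 1.414214
x_5 = g(1.414214) = 1.414214
x_6 = g(1.414214) = 1.414214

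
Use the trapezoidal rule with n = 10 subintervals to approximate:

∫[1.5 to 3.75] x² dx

f(x) = x²
a = 1.5, b = 3.75, n = 10
h = (b - a)/n = 0.225000

Trapezoidal rule: (h/2)[f(x₀) + 2f(x₁) + 2f(x₂) + ... + f(xₙ)]

x_0 = 1.5000, f(x_0) = 2.250000, coefficient = 1
x_1 = 1.7250, f(x_1) = 2.975625, coefficient = 2
x_2 = 1.9500, f(x_2) = 3.802500, coefficient = 2
x_3 = 2.1750, f(x_3) = 4.730625, coefficient = 2
x_4 = 2.4000, f(x_4) = 5.760000, coefficient = 2
x_5 = 2.6250, f(x_5) = 6.890625, coefficient = 2
x_6 = 2.8500, f(x_6) = 8.122500, coefficient = 2
x_7 = 3.0750, f(x_7) = 9.455625, coefficient = 2
x_8 = 3.3000, f(x_8) = 10.890000, coefficient = 2
x_9 = 3.5250, f(x_9) = 12.425625, coefficient = 2
x_10 = 3.7500, f(x_10) = 14.062500, coefficient = 1

I ≈ (0.225000/2) × 146.418750 = 16.472109
Exact value: 16.453125
Error: 0.018984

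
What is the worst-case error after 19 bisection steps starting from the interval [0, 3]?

Bisection error bound: |error| ≤ (b-a)/2^n
|error| ≤ (3 - 0)/2^19 = 3/2^19
|error| ≤ 0.0000057220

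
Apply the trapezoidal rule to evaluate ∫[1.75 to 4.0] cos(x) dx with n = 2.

f(x) = cos(x)
a = 1.75, b = 4.0, n = 2
h = (b - a)/n = 1.125000

Trapezoidal rule: (h/2)[f(x₀) + 2f(x₁) + 2f(x₂) + ... + f(xₙ)]

x_0 = 1.7500, f(x_0) = -0.178246, coefficient = 1
x_1 = 2.8750, f(x_1) = -0.964674, coefficient = 2
x_2 = 4.0000, f(x_2) = -0.653644, coefficient = 1

I ≈ (1.125000/2) × -2.761238 = -1.553196
Exact value: -1.740788
Error: 0.187592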